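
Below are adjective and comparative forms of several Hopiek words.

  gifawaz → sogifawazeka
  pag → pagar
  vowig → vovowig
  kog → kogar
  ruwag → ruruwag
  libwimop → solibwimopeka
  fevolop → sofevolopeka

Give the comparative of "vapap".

vavapap

"vapap" has 2 vowels. The stems with 2 vowels (vowig → vovowig, ruwag → ruruwag) repeat the first consonant+vowel as a prefix.
So vapap → vavapap.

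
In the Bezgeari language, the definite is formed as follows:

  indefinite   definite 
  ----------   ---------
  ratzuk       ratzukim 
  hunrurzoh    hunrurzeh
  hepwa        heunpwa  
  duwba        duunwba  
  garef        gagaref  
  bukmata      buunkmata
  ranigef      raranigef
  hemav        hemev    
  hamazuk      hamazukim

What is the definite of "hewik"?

"hewik" ends in -k. The stems ending in -k (ratzuk → ratzukim, hamazuk → hamazukim) add -im.
So hewik → hewikim.

hewikim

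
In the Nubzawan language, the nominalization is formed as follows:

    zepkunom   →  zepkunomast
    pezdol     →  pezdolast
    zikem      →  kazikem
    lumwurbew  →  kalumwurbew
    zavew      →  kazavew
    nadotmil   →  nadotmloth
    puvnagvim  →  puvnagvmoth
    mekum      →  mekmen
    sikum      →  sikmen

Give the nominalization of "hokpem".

"hokpem" has last vowel 'e'. The stems whose last vowel is 'e' (zikem → kazikem, lumwurbew → kalumwurbew, zavew → kazavew) add the prefix ka-.
So hokpem → kahokpem.

kahokpem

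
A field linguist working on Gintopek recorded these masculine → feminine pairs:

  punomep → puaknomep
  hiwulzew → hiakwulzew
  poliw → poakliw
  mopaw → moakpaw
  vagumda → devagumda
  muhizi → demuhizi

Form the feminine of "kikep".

kiakkep

"kikep" ends in a consonant. The stems ending in a consonant (punomep → puaknomep, hiwulzew → hiakwulzew, poliw → poakliw) insert -ak- after the first vowel.
The other pattern: stems ending in a vowel add the prefix de-.
So kikep → kiakkep.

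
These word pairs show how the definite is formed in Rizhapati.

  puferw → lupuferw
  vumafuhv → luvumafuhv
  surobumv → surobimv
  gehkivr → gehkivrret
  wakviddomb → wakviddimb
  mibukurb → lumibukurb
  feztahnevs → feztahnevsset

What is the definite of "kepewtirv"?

wakviddomb and mibukurb both end in -b yet inflect differently (wakviddimb, lumibukurb), so the final letter is not what conditions the rule; the second-to-last letter is.
"kepewtirv" has second-to-last letter 'r'. The stems whose second-to-last letter is 'r' (puferw → lupuferw, mibukurb → lumibukurb) add the prefix lu-.
So kepewtirv → lukepewtirv.

lukepewtirv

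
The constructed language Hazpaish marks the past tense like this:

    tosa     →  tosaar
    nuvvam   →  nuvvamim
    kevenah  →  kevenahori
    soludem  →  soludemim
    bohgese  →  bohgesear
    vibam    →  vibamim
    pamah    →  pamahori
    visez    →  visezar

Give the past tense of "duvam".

kevenah and nuvvam both have last vowel 'a' yet inflect differently (kevenahori, nuvvamim), so the last vowel is not what conditions the rule; the final letter is.
"duvam" ends in -m. The stems ending in -m (soludem → soludemim, nuvvam → nuvvamim, vibam → vibamim) add -im.
So duvam → duvamim.

duvamim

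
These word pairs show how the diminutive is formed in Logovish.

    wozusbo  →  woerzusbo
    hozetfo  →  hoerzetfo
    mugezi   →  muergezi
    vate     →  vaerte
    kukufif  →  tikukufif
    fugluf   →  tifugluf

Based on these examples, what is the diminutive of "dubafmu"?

mugezi and kukufif both have last vowel 'i' yet inflect differently (muergezi, tikukufif), so the last vowel is not what conditions the rule; whether the stem ends in a vowel or a consonant is.
"dubafmu" ends in a vowel. The stems ending in a vowel (wozusbo → woerzusbo, hozetfo → hoerzetfo, mugezi → muergezi) insert -er- after the first vowel.
So dubafmu → duerbafmu.

duerbafmu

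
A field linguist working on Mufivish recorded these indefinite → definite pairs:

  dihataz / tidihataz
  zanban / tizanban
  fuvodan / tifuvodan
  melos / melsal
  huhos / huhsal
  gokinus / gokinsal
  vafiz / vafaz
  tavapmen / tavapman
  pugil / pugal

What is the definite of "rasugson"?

dihataz and vafiz both end in -z yet inflect differently (tidihataz, vafaz), so the final letter is not what conditions the rule; the last vowel is.
"rasugson" has last vowel 'o'. The stems whose last vowel is 'o' (melos → melsal, huhos → huhsal) delete the last vowel and add -al.
So rasugson → rasugsnal.

rasugsnal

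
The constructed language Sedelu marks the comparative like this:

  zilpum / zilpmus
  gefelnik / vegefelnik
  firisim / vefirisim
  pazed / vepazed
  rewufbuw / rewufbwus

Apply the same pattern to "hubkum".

zilpum and firisim both end in -m yet inflect differently (zilpmus, vefirisim), so the final letter is not what conditions the rule; the last vowel is.
"hubkum" has last vowel 'u'. The stems whose last vowel is 'u' (rewufbuw → rewufbwus, zilpum → zilpmus) delete the last vowel and add -us.
The other pattern: stems whose last vowel is 'e' or 'i' add the prefix ve-.
So hubkum → hubkmus.

hubkmus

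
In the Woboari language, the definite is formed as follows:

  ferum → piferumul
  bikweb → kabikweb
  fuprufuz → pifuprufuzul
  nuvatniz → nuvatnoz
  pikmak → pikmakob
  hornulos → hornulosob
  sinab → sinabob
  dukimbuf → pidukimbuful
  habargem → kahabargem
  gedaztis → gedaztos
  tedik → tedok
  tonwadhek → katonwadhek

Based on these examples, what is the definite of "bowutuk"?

sinab and bikweb both end in -b yet inflect differently (sinabob, kabikweb), so the final letter is not what conditions the rule; the last vowel is.
"bowutuk" has last vowel 'u'. The stems whose last vowel is 'u' (dukimbuf → pidukimbuful, fuprufuz → pifuprufuzul, ferum → piferumul) add pi- … -ul around the stem.
The other patterns: stems whose last vowel is 'a' or 'o' add -ob; stems whose last vowel is 'e' add the prefix ka-; stems whose last vowel is 'i' change the last vowel to 'o'.
So bowutuk → pibowutukul.

pibowutukul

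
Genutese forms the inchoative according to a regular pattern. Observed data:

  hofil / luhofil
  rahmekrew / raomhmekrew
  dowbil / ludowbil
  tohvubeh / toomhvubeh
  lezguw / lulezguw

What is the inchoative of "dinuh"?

ludinuh

lezguw and rahmekrew both end in -w yet inflect differently (lulezguw, raomhmekrew), so the final letter is not what conditions the rule; the number of vowels is.
"dinuh" has 2 vowels. The stems with 2 vowels (dowbil → ludowbil, lezguw → lulezguw, hofil → luhofil) add the prefix lu-.
The other pattern: stems with 3 vowels insert -om- after the first vowel.
So dinuh → ludinuh.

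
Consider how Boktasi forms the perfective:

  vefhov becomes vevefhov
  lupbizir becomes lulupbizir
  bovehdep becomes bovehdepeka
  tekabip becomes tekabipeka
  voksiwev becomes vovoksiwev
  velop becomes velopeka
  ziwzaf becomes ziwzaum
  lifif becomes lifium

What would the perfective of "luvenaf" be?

luvenaum

"luvenaf" ends in -f. The stems ending in -f (lifif → lifium, ziwzaf → ziwzaum) drop the final letter and add -um.
So luvenaf → luvenaum.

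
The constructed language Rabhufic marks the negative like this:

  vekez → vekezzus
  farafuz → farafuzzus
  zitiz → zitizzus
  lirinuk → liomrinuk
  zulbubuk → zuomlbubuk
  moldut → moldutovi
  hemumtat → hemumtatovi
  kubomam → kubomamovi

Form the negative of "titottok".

farafuz and lirinuk both have last vowel 'u' yet inflect differently (farafuzzus, liomrinuk), so the last vowel is not what conditions the rule; the final letter is.
"titottok" ends in -k. The stems ending in -k (lirinuk → liomrinuk, zulbubuk → zuomlbubuk) insert -om- after the first vowel.
So titottok → tiomtottok.

tiomtottok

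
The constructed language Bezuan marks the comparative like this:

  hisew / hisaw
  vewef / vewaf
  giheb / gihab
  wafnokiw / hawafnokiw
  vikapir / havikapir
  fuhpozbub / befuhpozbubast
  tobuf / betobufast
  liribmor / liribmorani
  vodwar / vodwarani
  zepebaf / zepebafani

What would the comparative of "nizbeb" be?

nizbab

hisew and wafnokiw both end in -w yet inflect differently (hisaw, hawafnokiw), so the final letter is not what conditions the rule; the last vowel is.
"nizbeb" has last vowel 'e'. The stems whose last vowel is 'e' (hisew → hisaw, vewef → vewaf, giheb → gihab) change the last vowel to 'a'.
So nizbeb → nizbab.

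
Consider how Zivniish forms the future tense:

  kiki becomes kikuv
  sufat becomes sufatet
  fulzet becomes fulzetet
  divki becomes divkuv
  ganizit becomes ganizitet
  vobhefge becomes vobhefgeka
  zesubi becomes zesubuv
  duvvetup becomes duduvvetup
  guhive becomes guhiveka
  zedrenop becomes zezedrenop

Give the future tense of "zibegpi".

guhive and fulzet both have last vowel 'e' yet inflect differently (guhiveka, fulzetet), so the last vowel is not what conditions the rule; the final letter is.
"zibegpi" ends in -i. The stems ending in -i (zesubi → zesubuv, divki → divkuv, kiki → kikuv) drop the final letter and add -uv.
The other patterns: stems ending in -p repeat the first consonant+vowel as a prefix; stems ending in -e drop the final letter and add -eka; stems ending in -t add -et.
So zibegpi → zibegpuv.

zibegpuv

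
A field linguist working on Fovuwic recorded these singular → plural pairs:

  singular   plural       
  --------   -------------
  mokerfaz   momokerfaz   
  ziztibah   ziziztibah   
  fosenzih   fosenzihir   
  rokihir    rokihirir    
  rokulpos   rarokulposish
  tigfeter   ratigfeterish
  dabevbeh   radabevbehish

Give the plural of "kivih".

ziztibah and fosenzih both end in -h yet inflect differently (ziziztibah, fosenzihir), so the final letter is not what conditions the rule; the last vowel is.
"kivih" has last vowel 'i'. The stems whose last vowel is 'i' (fosenzih → fosenzihir, rokihir → rokihirir) add -ir.
The other patterns: stems whose last vowel is 'a' repeat the first consonant+vowel as a prefix; stems whose last vowel is 'e' or 'o' add ra- … -ish around the stem.
So kivih → kivihir.

kivihir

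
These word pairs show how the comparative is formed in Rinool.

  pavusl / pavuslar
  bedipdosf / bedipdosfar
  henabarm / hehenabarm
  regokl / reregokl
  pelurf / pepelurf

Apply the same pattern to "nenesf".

pavusl and regokl both end in -l yet inflect differently (pavuslar, reregokl), so the final letter is not what conditions the rule; the second-to-last letter is.
"nenesf" has second-to-last letter 's'. The stems whose second-to-last letter is 's' (pavusl → pavuslar, bedipdosf → bedipdosfar) add -ar.
So nenesf → nenesfar.

nenesfar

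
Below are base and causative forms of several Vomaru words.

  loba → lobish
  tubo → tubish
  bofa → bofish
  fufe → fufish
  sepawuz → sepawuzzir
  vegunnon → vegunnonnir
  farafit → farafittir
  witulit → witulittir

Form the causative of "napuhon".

napuhonnir

tubo and vegunnon both have last vowel 'o' yet inflect differently (tubish, vegunnonnir), so the last vowel is not what conditions the rule; whether the stem ends in a vowel or a consonant is.
"napuhon" ends in a consonant. The stems ending in a consonant (sepawuz → sepawuzzir, vegunnon → vegunnonnir, farafit → farafittir) double the final consonant and add -ir.
The other pattern: stems ending in a vowel drop the final letter and add -ish.
So napuhon → napuhonnir.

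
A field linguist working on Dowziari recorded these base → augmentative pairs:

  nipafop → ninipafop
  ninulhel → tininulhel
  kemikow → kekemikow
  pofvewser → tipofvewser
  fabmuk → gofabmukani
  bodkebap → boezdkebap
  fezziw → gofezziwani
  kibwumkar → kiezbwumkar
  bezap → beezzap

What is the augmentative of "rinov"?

ririnov

kibwumkar and pofvewser both end in -r yet inflect differently (kiezbwumkar, tipofvewser), so the final letter is not what conditions the rule; the last vowel is.
"rinov" has last vowel 'o'. The stems whose last vowel is 'o' (nipafop → ninipafop, kemikow → kekemikow) repeat the first consonant+vowel as a prefix.
So rinov → ririnov.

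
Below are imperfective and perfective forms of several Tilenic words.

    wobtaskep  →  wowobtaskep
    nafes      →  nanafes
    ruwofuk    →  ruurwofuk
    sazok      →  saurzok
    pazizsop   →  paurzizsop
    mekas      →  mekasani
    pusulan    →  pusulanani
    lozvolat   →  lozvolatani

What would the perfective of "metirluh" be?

"metirluh" has last vowel 'u'. The one such stem in the data (ruwofuk → ruurwofuk) inserts -ur- after the first vowel (as do sazok, pazizsop), so the same rule applies.
So metirluh → meurtirluh.

meurtirluh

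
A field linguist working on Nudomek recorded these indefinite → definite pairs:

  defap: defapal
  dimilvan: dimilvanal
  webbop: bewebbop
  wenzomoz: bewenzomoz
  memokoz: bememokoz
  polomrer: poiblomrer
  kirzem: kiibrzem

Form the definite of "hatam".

"hatam" has last vowel 'a'. The stems whose last vowel is 'a' (defap → defapal, dimilvan → dimilvanal) add -al.
The other patterns: stems whose last vowel is 'o' add the prefix be-; stems whose last vowel is 'e' insert -ib- after the first vowel.
So hatam → hatamal.

hatamal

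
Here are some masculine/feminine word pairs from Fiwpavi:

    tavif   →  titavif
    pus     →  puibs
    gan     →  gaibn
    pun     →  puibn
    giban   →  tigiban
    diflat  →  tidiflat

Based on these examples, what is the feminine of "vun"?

vuibn

"vun" has 1 vowel. The stems with 1 vowel (pun → puibn, gan → gaibn, pus → puibs) insert -ib- after the first vowel.
So vun → vuibn.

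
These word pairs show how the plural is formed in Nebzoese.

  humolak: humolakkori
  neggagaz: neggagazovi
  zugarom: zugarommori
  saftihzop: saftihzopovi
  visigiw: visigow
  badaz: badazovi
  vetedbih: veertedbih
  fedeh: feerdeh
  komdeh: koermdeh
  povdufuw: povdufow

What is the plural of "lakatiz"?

lakatizovi

"lakatiz" ends in -z. The stems ending in -z (badaz → badazovi, neggagaz → neggagazovi) add -ovi.
The other patterns: stems ending in -w change the last vowel to 'o'; stems ending in -h insert -er- after the first vowel; stems ending in -k or -m double the final consonant and add -ori.
So lakatiz → lakatizovi.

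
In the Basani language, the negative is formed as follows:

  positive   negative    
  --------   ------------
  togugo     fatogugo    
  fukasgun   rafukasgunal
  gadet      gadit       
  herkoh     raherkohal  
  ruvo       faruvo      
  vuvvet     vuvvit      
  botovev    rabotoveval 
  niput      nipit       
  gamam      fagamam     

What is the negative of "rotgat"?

rotgit

niput and fukasgun both have last vowel 'u' yet inflect differently (nipit, rafukasgunal), so the last vowel is not what conditions the rule; the final letter is.
"rotgat" ends in -t. The stems ending in -t (niput → nipit, gadet → gadit, vuvvet → vuvvit) change the last vowel to 'i'.
The other patterns: stems ending in -m or -o add the prefix fa-; stems ending in -h, -n or -v add ra- … -al around the stem.
So rotgat → rotgit.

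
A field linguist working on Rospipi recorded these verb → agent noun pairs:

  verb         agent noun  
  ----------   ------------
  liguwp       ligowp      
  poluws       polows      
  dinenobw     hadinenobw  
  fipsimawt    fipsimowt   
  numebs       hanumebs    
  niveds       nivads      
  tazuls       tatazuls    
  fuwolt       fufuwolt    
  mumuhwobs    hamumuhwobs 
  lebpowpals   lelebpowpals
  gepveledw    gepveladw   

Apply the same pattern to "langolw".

lalangolw

tazuls and poluws both end in -s yet inflect differently (tatazuls, polows), so the final letter is not what conditions the rule; the second-to-last letter is.
"langolw" has second-to-last letter 'l'. The stems whose second-to-last letter is 'l' (tazuls → tatazuls, fuwolt → fufuwolt, lebpowpals → lelebpowpals) repeat the first consonant+vowel as a prefix.
The other patterns: stems whose second-to-last letter is 'w' change the last vowel to 'o'; stems whose second-to-last letter is 'b' add the prefix ha-; stems whose second-to-last letter is 'd' change the last vowel to 'a'.
So langolw → lalangolw.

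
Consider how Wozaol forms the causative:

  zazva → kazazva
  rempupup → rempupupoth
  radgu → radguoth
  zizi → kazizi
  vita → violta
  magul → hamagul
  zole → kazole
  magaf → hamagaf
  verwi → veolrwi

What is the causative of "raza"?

razaoth

zazva and vita both end in -a yet inflect differently (kazazva, violta), so the final letter is not what conditions the rule; the first letter is.
"raza" begins with r-. The stems beginning with r- (rempupup → rempupupoth, radgu → radguoth) add -oth.
The other patterns: stems beginning with z- add the prefix ka-; stems beginning with m- add the prefix ha-; stems beginning with v- insert -ol- after the first vowel.
So raza → razaoth.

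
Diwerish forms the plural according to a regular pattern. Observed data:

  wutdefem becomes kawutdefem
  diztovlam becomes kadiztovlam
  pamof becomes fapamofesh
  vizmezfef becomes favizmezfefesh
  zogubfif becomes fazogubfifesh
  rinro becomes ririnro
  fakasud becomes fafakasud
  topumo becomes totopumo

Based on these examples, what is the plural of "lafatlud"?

wutdefem and vizmezfef both have last vowel 'e' yet inflect differently (kawutdefem, favizmezfefesh), so the last vowel is not what conditions the rule; the final letter is.
"lafatlud" ends in -d. The one such stem in the data (fakasud → fafakasud) repeats the first consonant+vowel as a prefix (as do rinro, topumo), so the same rule applies.
So lafatlud → lalafatlud.

lalafatlud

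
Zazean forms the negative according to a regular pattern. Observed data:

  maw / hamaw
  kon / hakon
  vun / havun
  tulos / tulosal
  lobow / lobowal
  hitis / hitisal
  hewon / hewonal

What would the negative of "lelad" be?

leladal

maw and lobow both end in -w yet inflect differently (hamaw, lobowal), so the final letter is not what conditions the rule; the number of vowels is.
"lelad" has 2 vowels. The stems with 2 vowels (tulos → tulosal, lobow → lobowal, hitis → hitisal) add -al.
So lelad → leladal.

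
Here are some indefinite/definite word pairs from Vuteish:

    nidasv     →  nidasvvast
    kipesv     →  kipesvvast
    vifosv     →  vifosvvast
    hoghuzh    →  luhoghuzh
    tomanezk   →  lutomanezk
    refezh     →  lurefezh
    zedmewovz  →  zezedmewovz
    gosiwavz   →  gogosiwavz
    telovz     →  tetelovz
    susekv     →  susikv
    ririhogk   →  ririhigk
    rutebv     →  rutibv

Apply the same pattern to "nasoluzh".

nidasv and susekv both end in -v yet inflect differently (nidasvvast, susikv), so the final letter is not what conditions the rule; the second-to-last letter is.
"nasoluzh" has second-to-last letter 'z'. The stems whose second-to-last letter is 'z' (hoghuzh → luhoghuzh, tomanezk → lutomanezk, refezh → lurefezh) add the prefix lu-.
The other patterns: stems whose second-to-last letter is 's' double the final consonant and add -ast; stems whose second-to-last letter is 'v' repeat the first consonant+vowel as a prefix; stems whose second-to-last letter is 'b', 'g' or 'k' change the last vowel to 'i'.
So nasoluzh → lunasoluzh.

lunasoluzh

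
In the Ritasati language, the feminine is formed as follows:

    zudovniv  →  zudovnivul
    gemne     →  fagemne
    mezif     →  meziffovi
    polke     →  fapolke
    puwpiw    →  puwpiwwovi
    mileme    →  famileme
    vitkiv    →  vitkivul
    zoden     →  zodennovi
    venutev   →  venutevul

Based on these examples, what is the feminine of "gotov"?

"gotov" ends in -v. The stems ending in -v (vitkiv → vitkivul, venutev → venutevul, zudovniv → zudovnivul) add -ul.
The other patterns: stems ending in -e add the prefix fa-; stems ending in -f, -n or -w double the final consonant and add -ovi.
So gotov → gotovul.

gotovul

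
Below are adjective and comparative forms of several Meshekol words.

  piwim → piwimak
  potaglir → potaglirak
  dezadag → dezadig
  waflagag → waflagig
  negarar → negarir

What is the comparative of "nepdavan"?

nepdavin

potaglir and negarar both end in -r yet inflect differently (potaglirak, negarir), so the final letter is not what conditions the rule; the last vowel is.
"nepdavan" has last vowel 'a'. The stems whose last vowel is 'a' (dezadag → dezadig, waflagag → waflagig, negarar → negarir) change the last vowel to 'i'.
The other pattern: stems whose last vowel is 'i' add -ak.
So nepdavan → nepdavin.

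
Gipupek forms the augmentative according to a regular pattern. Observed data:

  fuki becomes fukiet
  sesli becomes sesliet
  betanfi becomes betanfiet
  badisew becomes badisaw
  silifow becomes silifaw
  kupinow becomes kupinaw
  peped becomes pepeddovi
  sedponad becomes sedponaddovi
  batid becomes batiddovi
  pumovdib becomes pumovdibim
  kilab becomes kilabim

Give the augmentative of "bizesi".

badisew and peped both have last vowel 'e' yet inflect differently (badisaw, pepeddovi), so the last vowel is not what conditions the rule; the final letter is.
"bizesi" ends in -i. The stems ending in -i (fuki → fukiet, sesli → sesliet, betanfi → betanfiet) add -et.
The other patterns: stems ending in -w change the last vowel to 'a'; stems ending in -d double the final consonant and add -ovi; stems ending in -b add -im.
So bizesi → bizesiet.

bizesiet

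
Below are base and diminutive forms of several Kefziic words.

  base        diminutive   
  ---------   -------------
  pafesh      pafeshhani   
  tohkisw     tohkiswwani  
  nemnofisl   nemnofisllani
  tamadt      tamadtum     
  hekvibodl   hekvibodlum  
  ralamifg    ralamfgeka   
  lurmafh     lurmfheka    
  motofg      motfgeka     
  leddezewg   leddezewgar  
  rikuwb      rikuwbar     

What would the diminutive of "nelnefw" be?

nelnfweka

nemnofisl and hekvibodl both end in -l yet inflect differently (nemnofisllani, hekvibodlum), so the final letter is not what conditions the rule; the second-to-last letter is.
"nelnefw" has second-to-last letter 'f'. The stems whose second-to-last letter is 'f' (ralamifg → ralamfgeka, lurmafh → lurmfheka, motofg → motfgeka) delete the last vowel and add -eka.
The other patterns: stems whose second-to-last letter is 's' double the final consonant and add -ani; stems whose second-to-last letter is 'd' add -um; stems whose second-to-last letter is 'w' add -ar.
So nelnefw → nelnfweka.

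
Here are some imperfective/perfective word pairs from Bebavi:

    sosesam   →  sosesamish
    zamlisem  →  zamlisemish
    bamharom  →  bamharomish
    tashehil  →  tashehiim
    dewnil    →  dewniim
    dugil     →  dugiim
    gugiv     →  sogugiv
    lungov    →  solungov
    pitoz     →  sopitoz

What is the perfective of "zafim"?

tashehil and gugiv both have last vowel 'i' yet inflect differently (tashehiim, sogugiv), so the last vowel is not what conditions the rule; the final letter is.
"zafim" ends in -m. The stems ending in -m (sosesam → sosesamish, zamlisem → zamlisemish, bamharom → bamharomish) add -ish.
So zafim → zafimish.

zafimish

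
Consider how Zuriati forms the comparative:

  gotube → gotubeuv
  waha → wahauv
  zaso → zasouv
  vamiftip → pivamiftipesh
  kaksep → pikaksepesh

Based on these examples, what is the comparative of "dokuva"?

dokuvauv

gotube and kaksep both have last vowel 'e' yet inflect differently (gotubeuv, pikaksepesh), so the last vowel is not what conditions the rule; whether the stem ends in a vowel or a consonant is.
"dokuva" ends in a vowel. The stems ending in a vowel (gotube → gotubeuv, waha → wahauv, zaso → zasouv) add -uv.
The other pattern: stems ending in a consonant add pi- … -esh around the stem.
So dokuva → dokuvauv.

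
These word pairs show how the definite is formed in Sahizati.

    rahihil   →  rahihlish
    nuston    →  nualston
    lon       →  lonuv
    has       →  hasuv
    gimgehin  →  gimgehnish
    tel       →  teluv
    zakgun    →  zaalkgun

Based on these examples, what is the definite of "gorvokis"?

gorvoksish

lon and nuston both end in -n yet inflect differently (lonuv, nualston), so the final letter is not what conditions the rule; the number of vowels is.
"gorvokis" has 3 vowels. The stems with 3 vowels (rahihil → rahihlish, gimgehin → gimgehnish) delete the last vowel and add -ish.
The other patterns: stems with 1 vowel add -uv; stems with 2 vowels insert -al- after the first vowel.
So gorvokis → gorvoksish.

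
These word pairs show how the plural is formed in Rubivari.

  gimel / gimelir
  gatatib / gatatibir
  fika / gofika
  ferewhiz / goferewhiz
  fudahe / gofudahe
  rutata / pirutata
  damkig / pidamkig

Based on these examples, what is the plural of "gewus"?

gewusir

fika and rutata both end in -a yet inflect differently (gofika, pirutata), so the final letter is not what conditions the rule; the first letter is.
"gewus" begins with g-. The stems beginning with g- (gimel → gimelir, gatatib → gatatibir) add -ir.
The other patterns: stems beginning with f- add the prefix go-; stems beginning with d- or r- add the prefix pi-.
So gewus → gewusir.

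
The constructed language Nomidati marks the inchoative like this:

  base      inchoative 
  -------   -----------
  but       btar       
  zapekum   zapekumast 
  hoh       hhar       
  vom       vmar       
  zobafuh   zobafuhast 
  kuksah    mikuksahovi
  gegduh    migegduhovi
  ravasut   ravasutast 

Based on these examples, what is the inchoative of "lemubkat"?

"lemubkat" has 3 vowels. The stems with 3 vowels (zobafuh → zobafuhast, ravasut → ravasutast, zapekum → zapekumast) add -ast.
The other patterns: stems with 1 vowel delete the last vowel and add -ar; stems with 2 vowels add mi- … -ovi around the stem.
So lemubkat → lemubkatast.

lemubkatast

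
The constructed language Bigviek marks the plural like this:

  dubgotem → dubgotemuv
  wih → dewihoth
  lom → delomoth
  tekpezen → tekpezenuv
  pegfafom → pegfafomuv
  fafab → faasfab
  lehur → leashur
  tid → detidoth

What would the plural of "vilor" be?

viaslor

lom and dubgotem both end in -m yet inflect differently (delomoth, dubgotemuv), so the final letter is not what conditions the rule; the number of vowels is.
"vilor" has 2 vowels. The stems with 2 vowels (fafab → faasfab, lehur → leashur) insert -as- after the first vowel.
The other patterns: stems with 1 vowel add de- … -oth around the stem; stems with 3 vowels add -uv.
So vilor → viaslor.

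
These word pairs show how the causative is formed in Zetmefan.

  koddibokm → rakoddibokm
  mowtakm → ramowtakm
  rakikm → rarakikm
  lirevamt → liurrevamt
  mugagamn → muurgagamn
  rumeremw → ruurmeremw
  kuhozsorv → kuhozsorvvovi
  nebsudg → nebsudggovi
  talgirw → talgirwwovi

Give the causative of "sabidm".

rumeremw and talgirw both end in -w yet inflect differently (ruurmeremw, talgirwwovi), so the final letter is not what conditions the rule; the second-to-last letter is.
"sabidm" has second-to-last letter 'd'. The one such stem in the data (nebsudg → nebsudggovi) doubles the final consonant and adds -ovi (as do kuhozsorv, talgirw), so the same rule applies.
So sabidm → sabidmmovi.

sabidmmovi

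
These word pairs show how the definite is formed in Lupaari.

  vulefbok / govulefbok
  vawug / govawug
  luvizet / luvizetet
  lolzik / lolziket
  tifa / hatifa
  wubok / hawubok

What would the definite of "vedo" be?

vulefbok and lolzik both end in -k yet inflect differently (govulefbok, lolziket), so the final letter is not what conditions the rule; the first letter is.
"vedo" begins with v-. The stems beginning with v- (vulefbok → govulefbok, vawug → govawug) add the prefix go-.
The other patterns: stems beginning with l- add -et; stems beginning with t- or w- add the prefix ha-.
So vedo → govedo.

govedo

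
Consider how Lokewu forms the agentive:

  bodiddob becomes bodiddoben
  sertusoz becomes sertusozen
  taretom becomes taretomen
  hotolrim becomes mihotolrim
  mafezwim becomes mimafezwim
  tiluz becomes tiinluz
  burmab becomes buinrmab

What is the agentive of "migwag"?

miingwag

"migwag" has last vowel 'a'. The one such stem in the data (burmab → buinrmab) inserts -in- after the first vowel (as does tiluz), so the same rule applies.
The other patterns: stems whose last vowel is 'o' add -en; stems whose last vowel is 'i' add the prefix mi-.
So migwag → miingwag.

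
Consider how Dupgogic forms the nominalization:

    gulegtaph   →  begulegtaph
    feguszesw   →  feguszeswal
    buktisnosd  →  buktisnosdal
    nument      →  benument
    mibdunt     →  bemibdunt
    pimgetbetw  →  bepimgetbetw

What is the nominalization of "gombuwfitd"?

begombuwfitd

feguszesw and pimgetbetw both end in -w yet inflect differently (feguszeswal, bepimgetbetw), so the final letter is not what conditions the rule; the second-to-last letter is.
"gombuwfitd" has second-to-last letter 't'. The one such stem in the data (pimgetbetw → bepimgetbetw) adds the prefix be-, so the same rule applies.
So gombuwfitd → begombuwfitd.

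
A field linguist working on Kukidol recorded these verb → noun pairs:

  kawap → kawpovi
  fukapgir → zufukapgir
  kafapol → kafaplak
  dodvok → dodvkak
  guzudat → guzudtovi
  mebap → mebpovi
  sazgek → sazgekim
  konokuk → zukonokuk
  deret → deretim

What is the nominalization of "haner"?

hanerim

"haner" has last vowel 'e'. The stems whose last vowel is 'e' (deret → deretim, sazgek → sazgekim) add -im.
The other patterns: stems whose last vowel is 'a' delete the last vowel and add -ovi; stems whose last vowel is 'o' delete the last vowel and add -ak; stems whose last vowel is 'i' or 'u' add the prefix zu-.
So haner → hanerim.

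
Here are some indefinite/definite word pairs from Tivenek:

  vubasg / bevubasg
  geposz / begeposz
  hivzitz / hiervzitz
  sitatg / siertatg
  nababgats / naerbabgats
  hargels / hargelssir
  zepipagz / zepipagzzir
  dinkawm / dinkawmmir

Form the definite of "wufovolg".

wufovolggir

"wufovolg" has second-to-last letter 'l'. The one such stem in the data (hargels → hargelssir) doubles the final consonant and adds -ir (as do zepipagz, dinkawm), so the same rule applies.
The other patterns: stems whose second-to-last letter is 's' add the prefix be-; stems whose second-to-last letter is 't' insert -er- after the first vowel.
So wufovolg → wufovolggir.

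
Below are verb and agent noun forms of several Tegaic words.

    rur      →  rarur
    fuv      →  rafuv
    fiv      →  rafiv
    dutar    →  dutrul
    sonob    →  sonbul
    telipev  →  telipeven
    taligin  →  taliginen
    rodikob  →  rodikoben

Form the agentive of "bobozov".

bobozoven

rur and dutar both end in -r yet inflect differently (rarur, dutrul), so the final letter is not what conditions the rule; the number of vowels is.
"bobozov" has 3 vowels. The stems with 3 vowels (telipev → telipeven, taligin → taliginen, rodikob → rodikoben) add -en.
So bobozov → bobozoven.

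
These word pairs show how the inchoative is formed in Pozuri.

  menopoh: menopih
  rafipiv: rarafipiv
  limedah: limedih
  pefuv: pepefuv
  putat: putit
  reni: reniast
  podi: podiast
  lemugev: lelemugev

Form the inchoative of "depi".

depiast

"depi" ends in -i. The stems ending in -i (reni → reniast, podi → podiast) add -ast.
So depi → depiast.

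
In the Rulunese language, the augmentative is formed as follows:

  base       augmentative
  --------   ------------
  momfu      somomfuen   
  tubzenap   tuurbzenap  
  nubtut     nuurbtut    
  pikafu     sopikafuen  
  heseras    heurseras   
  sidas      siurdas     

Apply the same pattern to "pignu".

sopignuen

pikafu and nubtut both have last vowel 'u' yet inflect differently (sopikafuen, nuurbtut), so the last vowel is not what conditions the rule; the final letter is.
"pignu" ends in -u. The stems ending in -u (pikafu → sopikafuen, momfu → somomfuen) add so- … -en around the stem.
The other pattern: stems ending in -p, -s or -t insert -ur- after the first vowel.
So pignu → sopignuen.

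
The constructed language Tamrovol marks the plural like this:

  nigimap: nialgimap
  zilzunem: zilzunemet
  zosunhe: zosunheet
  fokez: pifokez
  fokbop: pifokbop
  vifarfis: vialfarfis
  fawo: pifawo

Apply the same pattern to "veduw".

fokbop and nigimap both end in -p yet inflect differently (pifokbop, nialgimap), so the final letter is not what conditions the rule; the first letter is.
"veduw" begins with v-. The one such stem in the data (vifarfis → vialfarfis) inserts -al- after the first vowel (as does nigimap), so the same rule applies.
So veduw → vealduw.

vealduw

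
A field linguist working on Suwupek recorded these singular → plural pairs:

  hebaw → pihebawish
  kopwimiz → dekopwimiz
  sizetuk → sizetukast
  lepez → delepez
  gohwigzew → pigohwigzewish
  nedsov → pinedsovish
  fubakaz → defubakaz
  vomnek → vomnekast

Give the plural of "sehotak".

sehotakast

lepez and vomnek both have last vowel 'e' yet inflect differently (delepez, vomnekast), so the last vowel is not what conditions the rule; the final letter is.
"sehotak" ends in -k. The stems ending in -k (vomnek → vomnekast, sizetuk → sizetukast) add -ast.
So sehotak → sehotakast.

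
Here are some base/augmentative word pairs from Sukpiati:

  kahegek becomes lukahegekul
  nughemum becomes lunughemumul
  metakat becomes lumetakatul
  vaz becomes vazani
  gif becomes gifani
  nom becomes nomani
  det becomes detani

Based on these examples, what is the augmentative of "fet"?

nughemum and nom both end in -m yet inflect differently (lunughemumul, nomani), so the final letter is not what conditions the rule; the number of vowels is.
"fet" has 1 vowel. The stems with 1 vowel (vaz → vazani, gif → gifani, nom → nomani) add -ani.
The other pattern: stems with 3 vowels add lu- … -ul around the stem.
So fet → fetani.

fetani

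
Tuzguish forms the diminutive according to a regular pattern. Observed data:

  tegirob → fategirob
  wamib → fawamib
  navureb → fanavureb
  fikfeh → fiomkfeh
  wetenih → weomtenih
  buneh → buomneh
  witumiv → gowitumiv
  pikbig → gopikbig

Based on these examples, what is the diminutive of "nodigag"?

gonodigag

navureb and fikfeh both have last vowel 'e' yet inflect differently (fanavureb, fiomkfeh), so the last vowel is not what conditions the rule; the final letter is.
"nodigag" ends in -g. The one such stem in the data (pikbig → gopikbig) adds the prefix go-, so the same rule applies.
So nodigag → gonodigag.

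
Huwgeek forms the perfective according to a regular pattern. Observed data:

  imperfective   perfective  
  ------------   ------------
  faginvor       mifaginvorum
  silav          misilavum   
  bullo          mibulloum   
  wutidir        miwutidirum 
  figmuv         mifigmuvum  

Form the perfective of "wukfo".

Every pair shown (faginvor → mifaginvorum, silav → misilavum, bullo → mibulloum, …) follows the same rule: add mi- … -um around the stem.
So wukfo → miwukfoum.

miwukfoum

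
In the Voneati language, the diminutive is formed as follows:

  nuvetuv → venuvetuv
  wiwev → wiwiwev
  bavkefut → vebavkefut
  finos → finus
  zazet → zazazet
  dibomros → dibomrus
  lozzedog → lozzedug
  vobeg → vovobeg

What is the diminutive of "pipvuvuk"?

zazet and bavkefut both end in -t yet inflect differently (zazazet, vebavkefut), so the final letter is not what conditions the rule; the last vowel is.
"pipvuvuk" has last vowel 'u'. The stems whose last vowel is 'u' (bavkefut → vebavkefut, nuvetuv → venuvetuv) add the prefix ve-.
So pipvuvuk → vepipvuvuk.

vepipvuvuk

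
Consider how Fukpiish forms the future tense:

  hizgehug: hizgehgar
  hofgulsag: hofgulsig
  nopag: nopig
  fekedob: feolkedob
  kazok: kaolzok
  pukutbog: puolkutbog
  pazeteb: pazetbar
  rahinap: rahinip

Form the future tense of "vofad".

pukutbog and hofgulsag both end in -g yet inflect differently (puolkutbog, hofgulsig), so the final letter is not what conditions the rule; the last vowel is.
"vofad" has last vowel 'a'. The stems whose last vowel is 'a' (rahinap → rahinip, hofgulsag → hofgulsig, nopag → nopig) change the last vowel to 'i'.
So vofad → vofid.

vofid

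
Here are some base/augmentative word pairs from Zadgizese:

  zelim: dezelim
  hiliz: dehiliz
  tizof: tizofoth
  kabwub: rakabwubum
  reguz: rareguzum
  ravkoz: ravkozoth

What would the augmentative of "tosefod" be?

tosefodoth

ravkoz and reguz both end in -z yet inflect differently (ravkozoth, rareguzum), so the final letter is not what conditions the rule; the last vowel is.
"tosefod" has last vowel 'o'. The stems whose last vowel is 'o' (ravkoz → ravkozoth, tizof → tizofoth) add -oth.
The other patterns: stems whose last vowel is 'u' add ra- … -um around the stem; stems whose last vowel is 'i' add the prefix de-.
So tosefod → tosefodoth.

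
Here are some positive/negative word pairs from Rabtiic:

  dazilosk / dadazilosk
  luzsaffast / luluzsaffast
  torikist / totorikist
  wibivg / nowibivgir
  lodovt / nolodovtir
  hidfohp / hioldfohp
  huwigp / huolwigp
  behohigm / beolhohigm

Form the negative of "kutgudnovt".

nokutgudnovtir

luzsaffast and lodovt both end in -t yet inflect differently (luluzsaffast, nolodovtir), so the final letter is not what conditions the rule; the second-to-last letter is.
"kutgudnovt" has second-to-last letter 'v'. The stems whose second-to-last letter is 'v' (wibivg → nowibivgir, lodovt → nolodovtir) add no- … -ir around the stem.
The other patterns: stems whose second-to-last letter is 's' repeat the first consonant+vowel as a prefix; stems whose second-to-last letter is 'g' or 'h' insert -ol- after the first vowel.
So kutgudnovt → nokutgudnovtir.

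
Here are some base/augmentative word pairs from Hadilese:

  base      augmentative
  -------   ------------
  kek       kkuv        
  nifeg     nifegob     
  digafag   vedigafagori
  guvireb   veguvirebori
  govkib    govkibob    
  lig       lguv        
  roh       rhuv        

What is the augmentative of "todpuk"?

todpukob

lig and nifeg both end in -g yet inflect differently (lguv, nifegob), so the final letter is not what conditions the rule; the number of vowels is.
"todpuk" has 2 vowels. The stems with 2 vowels (govkib → govkibob, nifeg → nifegob) add -ob.
The other patterns: stems with 1 vowel delete the last vowel and add -uv; stems with 3 vowels add ve- … -ori around the stem.
So todpuk → todpukob.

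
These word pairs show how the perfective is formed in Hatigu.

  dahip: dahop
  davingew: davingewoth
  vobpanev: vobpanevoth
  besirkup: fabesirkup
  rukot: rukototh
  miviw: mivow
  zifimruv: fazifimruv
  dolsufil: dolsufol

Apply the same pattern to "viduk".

faviduk

"viduk" has last vowel 'u'. The stems whose last vowel is 'u' (besirkup → fabesirkup, zifimruv → fazifimruv) add the prefix fa-.
So viduk → faviduk.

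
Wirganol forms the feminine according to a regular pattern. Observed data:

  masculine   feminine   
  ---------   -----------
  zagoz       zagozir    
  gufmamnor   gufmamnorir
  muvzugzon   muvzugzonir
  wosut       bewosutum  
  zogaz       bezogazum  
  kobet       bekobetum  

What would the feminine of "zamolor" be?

zamolorir

zagoz and zogaz both end in -z yet inflect differently (zagozir, bezogazum), so the final letter is not what conditions the rule; the last vowel is.
"zamolor" has last vowel 'o'. The stems whose last vowel is 'o' (zagoz → zagozir, gufmamnor → gufmamnorir, muvzugzon → muvzugzonir) add -ir.
So zamolor → zamolorir.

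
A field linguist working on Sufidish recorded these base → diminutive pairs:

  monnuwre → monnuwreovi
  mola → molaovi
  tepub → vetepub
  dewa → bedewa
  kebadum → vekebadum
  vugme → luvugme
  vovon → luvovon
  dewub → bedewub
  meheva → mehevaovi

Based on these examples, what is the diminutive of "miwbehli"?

tepub and dewub both end in -b yet inflect differently (vetepub, bedewub), so the final letter is not what conditions the rule; the first letter is.
"miwbehli" begins with m-. The stems beginning with m- (mola → molaovi, monnuwre → monnuwreovi, meheva → mehevaovi) add -ovi.
The other patterns: stems beginning with k- or t- add the prefix ve-; stems beginning with d- add the prefix be-; stems beginning with v- add the prefix lu-.
So miwbehli → miwbehliovi.

miwbehliovi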